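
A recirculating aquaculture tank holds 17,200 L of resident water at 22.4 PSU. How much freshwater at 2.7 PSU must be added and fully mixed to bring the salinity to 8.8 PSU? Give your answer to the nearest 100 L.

Salt balance: 17,200×22.4 + V×2.7 = (17,200+V)×8.8
385,280 + 2.7V = 151,360 + 8.8V
233,920 = 6.1V
V = 38,347.54 L

38300 L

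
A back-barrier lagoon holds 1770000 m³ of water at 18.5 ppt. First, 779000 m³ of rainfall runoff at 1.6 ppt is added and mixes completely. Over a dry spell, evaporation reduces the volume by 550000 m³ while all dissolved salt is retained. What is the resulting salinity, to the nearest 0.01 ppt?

After mixing: salt = 1,770,000×18.5 + 779,000×1.6 = 33,991,400; volume = 2,549,000 m³
After evaporation: salt unchanged = 33,991,400; volume = 2,549,000 − 550,000 = 1,999,000 m³
S = 33,991,400 / 1,999,000 = 17.0042 ppt

17.00 ppt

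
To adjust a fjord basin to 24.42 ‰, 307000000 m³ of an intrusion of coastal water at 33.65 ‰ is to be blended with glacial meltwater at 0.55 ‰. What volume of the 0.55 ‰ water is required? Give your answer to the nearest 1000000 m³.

119000000 m³

Salt balance: 307,000,000×33.65 + V×0.55 = (307,000,000+V)×24.42
10,330,550,000 + 0.55V = 7,496,940,000 + 24.42V
2,833,610,000 = 23.87V
V = 118,710,096.36 m³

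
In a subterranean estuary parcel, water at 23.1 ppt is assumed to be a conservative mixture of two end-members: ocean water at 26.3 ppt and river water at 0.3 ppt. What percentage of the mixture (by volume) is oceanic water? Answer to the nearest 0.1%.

87.7%

Let g be the oceanic fraction. Salt balance per unit volume:
g×26.3 + (1−g)×0.3 = 23.1
g = (23.1 − 0.3) / (26.3 − 0.3) = 22.8/26 = 0.8769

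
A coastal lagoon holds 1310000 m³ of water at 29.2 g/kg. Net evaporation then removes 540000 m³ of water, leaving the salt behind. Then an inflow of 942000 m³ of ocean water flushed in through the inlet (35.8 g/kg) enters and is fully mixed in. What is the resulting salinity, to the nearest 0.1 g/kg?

After evaporation: salt = 1,310,000×29.2 = 38,252,000; volume = 1,310,000 − 540,000 = 770,000 m³
After mixing: salt = 38,252,000 + 942,000×35.8 = 71,975,600; volume = 770,000 + 942,000 = 1,712,000 m³
S = 71,975,600 / 1,712,000 = 42.0418 g/kg

42.0 g/kg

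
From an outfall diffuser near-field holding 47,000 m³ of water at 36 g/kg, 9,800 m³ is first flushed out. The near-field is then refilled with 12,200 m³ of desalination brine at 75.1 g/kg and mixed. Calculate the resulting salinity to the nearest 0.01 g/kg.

45.66 g/kg

Remaining after removal: 37,200 m³ at 36 g/kg (salt = 1,339,200)
After addition: salt = 1,339,200 + 12,200×75.1 = 2,255,420; volume = 49,400 m³
S = 2,255,420 / 49,400 = 45.6563 g/kg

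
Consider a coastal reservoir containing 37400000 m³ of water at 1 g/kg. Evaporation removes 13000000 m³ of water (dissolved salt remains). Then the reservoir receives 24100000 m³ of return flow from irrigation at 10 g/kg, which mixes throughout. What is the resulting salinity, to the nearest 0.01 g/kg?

5.74 g/kg

After evaporation: salt = 37,400,000×1 = 37,400,000; volume = 37,400,000 − 13,000,000 = 24,400,000 m³
After mixing: salt = 37,400,000 + 24,100,000×10 = 278,400,000; volume = 24,400,000 + 24,100,000 = 48,500,000 m³
S = 278,400,000 / 48,500,000 = 5.7402 g/kg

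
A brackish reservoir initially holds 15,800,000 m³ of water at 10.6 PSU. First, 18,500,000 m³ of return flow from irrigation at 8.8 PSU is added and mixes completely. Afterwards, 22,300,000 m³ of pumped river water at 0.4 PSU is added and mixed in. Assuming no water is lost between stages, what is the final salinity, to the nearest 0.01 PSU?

Salt balance:
Initial salt = 15,800,000×10.6 = 167,480,000
After stage 1: salt = 167,480,000 + 18,500,000×8.8 = 330,280,000; volume = 34,300,000 m³; S = 9.629 PSU
After stage 2: salt = 330,280,000 + 22,300,000×0.4 = 339,200,000; volume = 56,600,000 m³
S = 339,200,000 / 56,600,000 = 5.9929 PSU

5.99 PSU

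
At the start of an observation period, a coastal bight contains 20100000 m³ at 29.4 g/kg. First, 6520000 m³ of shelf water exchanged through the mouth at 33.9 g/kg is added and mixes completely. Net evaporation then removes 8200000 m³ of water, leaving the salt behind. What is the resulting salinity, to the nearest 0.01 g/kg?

After mixing: salt = 20,100,000×29.4 + 6,520,000×33.9 = 811,968,000; volume = 26,620,000 m³
After evaporation: salt unchanged = 811,968,000; volume = 26,620,000 − 8,200,000 = 18,420,000 m³
S = 811,968,000 / 18,420,000 = 44.0808 g/kg

44.08 g/kg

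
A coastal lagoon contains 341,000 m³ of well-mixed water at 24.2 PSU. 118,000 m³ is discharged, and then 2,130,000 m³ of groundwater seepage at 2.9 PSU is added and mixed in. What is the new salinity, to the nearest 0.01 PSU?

4.92 PSU

Remaining after removal: 223,000 m³ at 24.2 PSU (salt = 5,396,600)
After addition: salt = 5,396,600 + 2,130,000×2.9 = 11,573,600; volume = 2,353,000 m³
S = 11,573,600 / 2,353,000 = 4.9187 PSU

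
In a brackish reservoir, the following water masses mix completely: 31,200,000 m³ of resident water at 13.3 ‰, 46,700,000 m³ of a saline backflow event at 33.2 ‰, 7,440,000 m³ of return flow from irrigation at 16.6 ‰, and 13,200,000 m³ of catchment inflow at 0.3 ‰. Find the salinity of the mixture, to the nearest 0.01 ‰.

Conserving salt mass:
salt = 31,200,000×13.3 + 46,700,000×33.2 + 7,440,000×16.6 + 13,200,000×0.3 = 414,960,000 + 1,550,440,000 + 123,504,000 + 3,960,000 = 2,092,864,000
volume = 31,200,000 + 46,700,000 + 7,440,000 + 13,200,000 = 98,540,000 m³
S = 2,092,864,000 / 98,540,000 = 21.2387 ‰

21.24 ‰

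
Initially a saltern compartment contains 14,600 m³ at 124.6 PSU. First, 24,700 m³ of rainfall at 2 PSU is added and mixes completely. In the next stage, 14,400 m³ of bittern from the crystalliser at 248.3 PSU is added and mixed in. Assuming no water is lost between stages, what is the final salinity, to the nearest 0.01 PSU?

101.38 PSU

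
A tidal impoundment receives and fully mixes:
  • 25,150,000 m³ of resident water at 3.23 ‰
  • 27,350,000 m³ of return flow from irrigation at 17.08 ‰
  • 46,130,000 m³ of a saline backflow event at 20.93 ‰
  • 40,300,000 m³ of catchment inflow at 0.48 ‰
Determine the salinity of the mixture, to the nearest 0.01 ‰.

Conserving salt mass:
salt = 25,150,000×3.23 + 27,350,000×17.08 + 46,130,000×20.93 + 40,300,000×0.48 = 81,234,500 + 467,138,000 + 965,500,900 + 19,344,000 = 1,533,217,400
volume = 25,150,000 + 27,350,000 + 46,130,000 + 40,300,000 = 138,930,000 m³
S = 1,533,217,400 / 138,930,000 = 11.0359 ‰

11.04 ‰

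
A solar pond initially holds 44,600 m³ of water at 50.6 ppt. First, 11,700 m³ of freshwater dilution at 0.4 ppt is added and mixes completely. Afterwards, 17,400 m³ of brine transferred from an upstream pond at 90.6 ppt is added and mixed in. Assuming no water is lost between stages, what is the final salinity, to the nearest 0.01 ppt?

52.07 ppt

Total salt / total volume:
Initial salt = 44,600×50.6 = 2,256,760
After stage 1: salt = 2,256,760 + 11,700×0.4 = 2,261,440; volume = 56,300 m³; S = 40.168 ppt
After stage 2: salt = 2,261,440 + 17,400×90.6 = 3,837,880; volume = 73,700 m³
S = 3,837,880 / 73,700 = 52.0744 ppt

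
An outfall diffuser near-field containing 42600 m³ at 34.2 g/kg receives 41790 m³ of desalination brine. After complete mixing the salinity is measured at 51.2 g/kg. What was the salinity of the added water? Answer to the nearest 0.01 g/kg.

Salt balance: 42,600×34.2 + 41,790×S = 84,390×51.2
1,456,920 + 41,790·S = 4,320,768
S = (4,320,768 − 1,456,920) / 41,790 = 68.5295 g/kg

68.53 g/kg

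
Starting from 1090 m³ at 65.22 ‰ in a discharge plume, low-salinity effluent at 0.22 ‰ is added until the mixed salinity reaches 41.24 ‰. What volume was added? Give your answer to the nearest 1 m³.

637 m³

Salt balance: 1,090×65.22 + V×0.22 = (1,090+V)×41.24
71,089.8 + 0.22V = 44,951.6 + 41.24V
26,138.2 = 41.02V
V = 637.21 m³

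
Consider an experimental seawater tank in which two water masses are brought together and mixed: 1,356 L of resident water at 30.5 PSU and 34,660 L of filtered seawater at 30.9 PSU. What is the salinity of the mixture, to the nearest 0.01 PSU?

30.88 PSU

Mass of salt is conserved:
salt = 1,356×30.5 + 34,660×30.9 = 41,358 + 1,070,994 = 1,112,352
volume = 1,356 + 34,660 = 36,016 L
S = 1,112,352 / 36,016 = 30.8849 PSU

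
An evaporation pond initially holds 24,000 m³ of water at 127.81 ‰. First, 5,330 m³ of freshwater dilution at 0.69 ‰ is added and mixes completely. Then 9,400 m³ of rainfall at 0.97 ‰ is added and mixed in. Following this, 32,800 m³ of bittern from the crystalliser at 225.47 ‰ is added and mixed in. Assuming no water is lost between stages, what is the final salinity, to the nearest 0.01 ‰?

146.45 ‰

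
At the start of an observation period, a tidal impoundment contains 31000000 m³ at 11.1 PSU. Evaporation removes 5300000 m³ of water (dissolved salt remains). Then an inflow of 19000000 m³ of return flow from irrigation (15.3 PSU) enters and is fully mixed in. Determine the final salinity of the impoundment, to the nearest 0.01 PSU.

After evaporation: salt = 31,000,000×11.1 = 344,100,000; volume = 31,000,000 − 5,300,000 = 25,700,000 m³
After mixing: salt = 344,100,000 + 19,000,000×15.3 = 634,800,000; volume = 25,700,000 + 19,000,000 = 44,700,000 m³
S = 634,800,000 / 44,700,000 = 14.2013 PSU

14.20 PSU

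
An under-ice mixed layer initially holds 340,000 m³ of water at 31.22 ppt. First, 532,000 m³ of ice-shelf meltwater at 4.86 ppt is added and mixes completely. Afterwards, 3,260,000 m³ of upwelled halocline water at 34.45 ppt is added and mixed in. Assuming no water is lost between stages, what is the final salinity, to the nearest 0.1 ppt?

Mass of salt is conserved:
Initial salt = 340,000×31.22 = 10,614,800
After stage 1: salt = 10,614,800 + 532,000×4.86 = 13,200,320; volume = 872,000 m³; S = 15.138 ppt
After stage 2: salt = 13,200,320 + 3,260,000×34.45 = 125,507,320; volume = 4,132,000 m³
S = 125,507,320 / 4,132,000 = 30.3745 ppt

30.4 ppt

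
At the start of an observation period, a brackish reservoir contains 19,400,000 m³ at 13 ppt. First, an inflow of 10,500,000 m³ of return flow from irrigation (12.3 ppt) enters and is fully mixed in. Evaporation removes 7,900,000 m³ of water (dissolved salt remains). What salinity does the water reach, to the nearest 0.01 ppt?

17.33 ppt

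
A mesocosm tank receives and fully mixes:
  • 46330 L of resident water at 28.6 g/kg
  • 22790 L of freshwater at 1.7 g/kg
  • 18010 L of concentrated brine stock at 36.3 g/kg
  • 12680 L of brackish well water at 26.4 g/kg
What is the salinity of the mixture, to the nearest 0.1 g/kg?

23.6 g/kg

Weighted by volume,
salt = 46,330×28.6 + 22,790×1.7 + 18,010×36.3 + 12,680×26.4 = 1,325,038 + 38,743 + 653,763 + 334,752 = 2,352,296
volume = 46,330 + 22,790 + 18,010 + 12,680 = 99,810 L
S = 2,352,296 / 99,810 = 23.568 g/kg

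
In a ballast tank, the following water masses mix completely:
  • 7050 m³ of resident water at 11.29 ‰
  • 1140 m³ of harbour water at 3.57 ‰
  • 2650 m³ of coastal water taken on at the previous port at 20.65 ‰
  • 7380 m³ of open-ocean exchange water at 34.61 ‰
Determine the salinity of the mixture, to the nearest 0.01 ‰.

Total salt / total volume:
salt = 7,050×11.29 + 1,140×3.57 + 2,650×20.65 + 7,380×34.61 = 79,594.5 + 4,069.8 + 54,722.5 + 255,421.8 = 393,808.6
volume = 7,050 + 1,140 + 2,650 + 7,380 = 18,220 m³
S = 393,808.6 / 18,220 = 21.6141 ‰

21.61 ‰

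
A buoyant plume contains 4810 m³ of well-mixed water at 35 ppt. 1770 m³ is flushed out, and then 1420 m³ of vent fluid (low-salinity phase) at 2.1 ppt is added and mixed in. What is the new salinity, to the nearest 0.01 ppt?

Remaining after removal: 3,040 m³ at 35 ppt (salt = 106,400)
After addition: salt = 106,400 + 1,420×2.1 = 109,382; volume = 4,460 m³
S = 109,382 / 4,460 = 24.5251 ppt

24.53 ppt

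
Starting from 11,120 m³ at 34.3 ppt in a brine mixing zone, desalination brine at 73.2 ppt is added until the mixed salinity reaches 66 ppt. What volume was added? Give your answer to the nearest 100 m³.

Salt balance: 11,120×34.3 + V×73.2 = (11,120+V)×66
381,416 + 73.2V = 733,920 + 66V
352,504 = 7.2V
V = 48,958.89 m³

49000 m³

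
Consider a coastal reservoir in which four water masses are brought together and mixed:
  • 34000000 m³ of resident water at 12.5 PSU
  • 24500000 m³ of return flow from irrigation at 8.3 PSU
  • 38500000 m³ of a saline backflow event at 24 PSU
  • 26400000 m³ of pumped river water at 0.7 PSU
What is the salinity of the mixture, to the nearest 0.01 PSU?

Salt balance:
salt = 34,000,000×12.5 + 24,500,000×8.3 + 38,500,000×24 + 26,400,000×0.7 = 425,000,000 + 203,350,000 + 924,000,000 + 18,480,000 = 1,570,830,000
volume = 34,000,000 + 24,500,000 + 38,500,000 + 26,400,000 = 123,400,000 m³
S = 1,570,830,000 / 123,400,000 = 12.7296 PSU

12.73 PSU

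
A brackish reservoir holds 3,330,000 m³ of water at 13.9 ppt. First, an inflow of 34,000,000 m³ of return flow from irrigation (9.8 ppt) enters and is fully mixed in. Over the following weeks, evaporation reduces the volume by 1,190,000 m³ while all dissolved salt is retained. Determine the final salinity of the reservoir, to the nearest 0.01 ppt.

10.50 ppt

After mixing: salt = 3,330,000×13.9 + 34,000,000×9.8 = 379,487,000; volume = 37,330,000 m³
After evaporation: salt unchanged = 379,487,000; volume = 37,330,000 − 1,190,000 = 36,140,000 m³
S = 379,487,000 / 36,140,000 = 10.5005 ppt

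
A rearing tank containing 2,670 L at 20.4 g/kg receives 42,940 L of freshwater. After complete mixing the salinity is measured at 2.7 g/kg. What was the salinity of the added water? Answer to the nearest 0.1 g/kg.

1.6 g/kg

Salt balance: 2,670×20.4 + 42,940×S = 45,610×2.7
54,468 + 42,940·S = 123,147
S = (123,147 − 54,468) / 42,940 = 1.5994 g/kg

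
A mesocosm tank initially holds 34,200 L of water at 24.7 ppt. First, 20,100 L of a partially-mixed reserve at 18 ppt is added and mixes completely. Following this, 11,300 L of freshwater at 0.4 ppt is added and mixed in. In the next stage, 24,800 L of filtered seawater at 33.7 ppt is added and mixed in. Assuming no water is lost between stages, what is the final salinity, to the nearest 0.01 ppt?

22.64 ppt

Mass of salt is conserved:
Initial salt = 34,200×24.7 = 844,740
After stage 1: salt = 844,740 + 20,100×18 = 1,206,540; volume = 54,300 L; S = 22.22 ppt
After stage 2: salt = 1,206,540 + 11,300×0.4 = 1,211,060; volume = 65,600 L; S = 18.461 ppt
After stage 3: salt = 1,211,060 + 24,800×33.7 = 2,046,820; volume = 90,400 L
S = 2,046,820 / 90,400 = 22.6418 ppt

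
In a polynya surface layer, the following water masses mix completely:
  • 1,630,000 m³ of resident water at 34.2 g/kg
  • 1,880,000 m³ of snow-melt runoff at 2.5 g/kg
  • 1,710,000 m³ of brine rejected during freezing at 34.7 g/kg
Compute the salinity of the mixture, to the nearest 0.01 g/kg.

Mass of salt is conserved:
salt = 1,630,000×34.2 + 1,880,000×2.5 + 1,710,000×34.7 = 55,746,000 + 4,700,000 + 59,337,000 = 119,783,000
volume = 1,630,000 + 1,880,000 + 1,710,000 = 5,220,000 m³
S = 119,783,000 / 5,220,000 = 22.9469 g/kg

22.95 g/kg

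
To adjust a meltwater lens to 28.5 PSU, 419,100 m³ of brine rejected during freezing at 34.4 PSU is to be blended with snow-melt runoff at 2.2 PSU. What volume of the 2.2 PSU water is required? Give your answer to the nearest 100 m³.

94000 m³

Salt balance: 419,100×34.4 + V×2.2 = (419,100+V)×28.5
14,417,040 + 2.2V = 11,944,350 + 28.5V
2,472,690 = 26.3V
V = 94,018.63 m³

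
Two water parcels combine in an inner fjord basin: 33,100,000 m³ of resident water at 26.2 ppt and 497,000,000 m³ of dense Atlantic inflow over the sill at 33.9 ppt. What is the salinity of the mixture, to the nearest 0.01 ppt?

33.42 ppt

By conservation of dissolved salt,
salt = 33,100,000×26.2 + 497,000,000×33.9 = 867,220,000 + 16,848,300,000 = 17,715,520,000
volume = 33,100,000 + 497,000,000 = 530,100,000 m³
S = 17,715,520,000 / 530,100,000 = 33.4192 ppt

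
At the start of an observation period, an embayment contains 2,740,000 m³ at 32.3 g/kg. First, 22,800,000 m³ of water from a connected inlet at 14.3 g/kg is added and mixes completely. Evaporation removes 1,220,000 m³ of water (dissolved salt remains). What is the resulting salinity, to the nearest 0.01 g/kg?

After mixing: salt = 2,740,000×32.3 + 22,800,000×14.3 = 414,542,000; volume = 25,540,000 m³
After evaporation: salt unchanged = 414,542,000; volume = 25,540,000 − 1,220,000 = 24,320,000 m³
S = 414,542,000 / 24,320,000 = 17.0453 g/kg

17.05 g/kg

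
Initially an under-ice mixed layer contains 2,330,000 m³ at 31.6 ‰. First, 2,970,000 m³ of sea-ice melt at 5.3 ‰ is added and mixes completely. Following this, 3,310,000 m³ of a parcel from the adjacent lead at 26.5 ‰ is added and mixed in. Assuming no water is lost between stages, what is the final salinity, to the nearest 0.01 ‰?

20.57 ‰

Weighted by volume,
Initial salt = 2,330,000×31.6 = 73,628,000
After stage 1: salt = 73,628,000 + 2,970,000×5.3 = 89,369,000; volume = 5,300,000 m³; S = 16.862 ‰
After stage 2: salt = 89,369,000 + 3,310,000×26.5 = 177,084,000; volume = 8,610,000 m³
S = 177,084,000 / 8,610,000 = 20.5672 ‰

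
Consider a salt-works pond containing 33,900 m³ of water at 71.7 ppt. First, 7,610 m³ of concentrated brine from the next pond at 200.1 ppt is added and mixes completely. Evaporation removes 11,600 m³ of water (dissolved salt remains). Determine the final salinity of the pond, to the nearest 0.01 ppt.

132.18 ppt

After mixing: salt = 33,900×71.7 + 7,610×200.1 = 3,953,391; volume = 41,510 m³
After evaporation: salt unchanged = 3,953,391; volume = 41,510 − 11,600 = 29,910 m³
S = 3,953,391 / 29,910 = 132.1762 ppt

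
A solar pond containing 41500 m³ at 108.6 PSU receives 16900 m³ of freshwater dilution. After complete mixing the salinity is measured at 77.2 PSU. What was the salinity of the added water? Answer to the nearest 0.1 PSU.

Salt balance: 41,500×108.6 + 16,900×S = 58,400×77.2
4,506,900 + 16,900·S = 4,508,480
S = (4,508,480 − 4,506,900) / 16,900 = 0.0935 PSU

0.1 PSU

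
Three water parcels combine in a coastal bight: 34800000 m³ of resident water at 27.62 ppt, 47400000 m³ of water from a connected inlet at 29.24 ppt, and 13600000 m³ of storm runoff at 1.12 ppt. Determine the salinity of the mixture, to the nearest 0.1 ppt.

Total salt / total volume:
salt = 34,800,000×27.62 + 47,400,000×29.24 + 13,600,000×1.12 = 961,176,000 + 1,385,976,000 + 15,232,000 = 2,362,384,000
volume = 34,800,000 + 47,400,000 + 13,600,000 = 95,800,000 m³
S = 2,362,384,000 / 95,800,000 = 24.66 ppt

24.7 ppt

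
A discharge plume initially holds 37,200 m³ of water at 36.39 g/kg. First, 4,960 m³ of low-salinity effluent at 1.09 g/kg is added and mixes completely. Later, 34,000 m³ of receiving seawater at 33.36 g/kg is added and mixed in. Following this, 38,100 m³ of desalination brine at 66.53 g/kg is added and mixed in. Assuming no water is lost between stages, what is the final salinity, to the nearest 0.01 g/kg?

By conservation of dissolved salt,
Initial salt = 37,200×36.39 = 1,353,708
After stage 1: salt = 1,353,708 + 4,960×1.09 = 1,359,114.4; volume = 42,160 m³; S = 32.237 g/kg
After stage 2: salt = 1,359,114.4 + 34,000×33.36 = 2,493,354.4; volume = 76,160 m³; S = 32.738 g/kg
After stage 3: salt = 2,493,354.4 + 38,100×66.53 = 5,028,147.4; volume = 114,260 m³
S = 5,028,147.4 / 114,260 = 44.0062 g/kg

44.01 g/kg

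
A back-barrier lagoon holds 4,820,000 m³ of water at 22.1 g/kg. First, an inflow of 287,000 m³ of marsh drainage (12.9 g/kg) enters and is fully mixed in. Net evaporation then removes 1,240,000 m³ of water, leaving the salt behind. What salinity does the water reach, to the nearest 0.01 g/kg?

After mixing: salt = 4,820,000×22.1 + 287,000×12.9 = 110,224,300; volume = 5,107,000 m³
After evaporation: salt unchanged = 110,224,300; volume = 5,107,000 − 1,240,000 = 3,867,000 m³
S = 110,224,300 / 3,867,000 = 28.5038 g/kg

28.50 g/kg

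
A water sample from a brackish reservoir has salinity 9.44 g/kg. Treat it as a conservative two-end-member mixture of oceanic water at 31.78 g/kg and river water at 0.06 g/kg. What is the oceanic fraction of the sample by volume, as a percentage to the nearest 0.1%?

29.6%

Let g be the oceanic fraction. Salt balance per unit volume:
g×31.78 + (1−g)×0.06 = 9.44
g = (9.44 − 0.06) / (31.78 − 0.06) = 9.38/31.72 = 0.2957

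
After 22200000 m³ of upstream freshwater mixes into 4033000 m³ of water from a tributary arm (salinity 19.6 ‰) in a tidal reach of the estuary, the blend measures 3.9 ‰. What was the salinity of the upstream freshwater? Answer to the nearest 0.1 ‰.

Salt balance: 4,033,000×19.6 + 22,200,000×S = 26,233,000×3.9
79,046,800 + 22,200,000·S = 102,308,700
S = (102,308,700 − 79,046,800) / 22,200,000 = 1.0478 ‰

1.0 ‰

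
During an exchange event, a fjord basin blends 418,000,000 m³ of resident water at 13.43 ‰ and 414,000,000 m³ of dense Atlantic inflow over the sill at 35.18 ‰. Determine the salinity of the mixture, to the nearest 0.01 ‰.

24.25 ‰

Conserving salt mass:
salt = 418,000,000×13.43 + 414,000,000×35.18 = 5,613,740,000 + 14,564,520,000 = 20,178,260,000
volume = 418,000,000 + 414,000,000 = 832,000,000 m³
S = 20,178,260,000 / 832,000,000 = 24.2527 ‰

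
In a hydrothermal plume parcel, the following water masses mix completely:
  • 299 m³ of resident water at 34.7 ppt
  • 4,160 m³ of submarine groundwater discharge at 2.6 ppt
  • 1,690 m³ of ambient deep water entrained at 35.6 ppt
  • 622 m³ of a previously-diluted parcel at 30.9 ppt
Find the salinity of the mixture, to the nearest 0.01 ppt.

Weighted by volume,
salt = 299×34.7 + 4,160×2.6 + 1,690×35.6 + 622×30.9 = 10,375.3 + 10,816 + 60,164 + 19,219.8 = 100,575.1
volume = 299 + 4,160 + 1,690 + 622 = 6,771 m³
S = 100,575.1 / 6,771 = 14.8538 ppt

14.85 ppt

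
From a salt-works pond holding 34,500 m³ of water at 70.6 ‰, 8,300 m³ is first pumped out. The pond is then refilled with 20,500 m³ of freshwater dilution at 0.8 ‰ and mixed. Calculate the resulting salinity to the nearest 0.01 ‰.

39.96 ‰

Remaining after removal: 26,200 m³ at 70.6 ‰ (salt = 1,849,720)
After addition: salt = 1,849,720 + 20,500×0.8 = 1,866,120; volume = 46,700 m³
S = 1,866,120 / 46,700 = 39.9597 ‰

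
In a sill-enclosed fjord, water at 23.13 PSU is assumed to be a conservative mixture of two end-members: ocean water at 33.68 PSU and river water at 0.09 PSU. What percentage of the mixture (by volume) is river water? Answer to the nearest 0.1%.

31.4%

Let f be the freshwater fraction. Salt balance per unit volume:
f×0.09 + (1−f)×33.68 = 23.13
f = (33.68 − 23.13) / (33.68 − 0.09) = 10.55/33.59 = 0.3141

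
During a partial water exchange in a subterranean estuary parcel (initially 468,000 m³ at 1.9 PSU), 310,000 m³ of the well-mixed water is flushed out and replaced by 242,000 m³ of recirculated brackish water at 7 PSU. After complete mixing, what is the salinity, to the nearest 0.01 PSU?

Remaining after removal: 158,000 m³ at 1.9 PSU (salt = 300,200)
After addition: salt = 300,200 + 242,000×7 = 1,994,200; volume = 400,000 m³
S = 1,994,200 / 400,000 = 4.9855 PSU

4.99 PSU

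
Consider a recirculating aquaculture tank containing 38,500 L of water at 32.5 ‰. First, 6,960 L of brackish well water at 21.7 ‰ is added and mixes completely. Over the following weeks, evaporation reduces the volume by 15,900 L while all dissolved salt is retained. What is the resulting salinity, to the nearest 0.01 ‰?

47.44 ‰

After mixing: salt = 38,500×32.5 + 6,960×21.7 = 1,402,282; volume = 45,460 L
After evaporation: salt unchanged = 1,402,282; volume = 45,460 − 15,900 = 29,560 L
S = 1,402,282 / 29,560 = 47.4385 ‰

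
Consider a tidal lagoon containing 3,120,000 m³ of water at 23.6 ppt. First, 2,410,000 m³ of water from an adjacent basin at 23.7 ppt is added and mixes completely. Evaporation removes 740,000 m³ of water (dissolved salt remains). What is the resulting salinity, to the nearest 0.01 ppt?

27.30 ppt

After mixing: salt = 3,120,000×23.6 + 2,410,000×23.7 = 130,749,000; volume = 5,530,000 m³
After evaporation: salt unchanged = 130,749,000; volume = 5,530,000 − 740,000 = 4,790,000 m³
S = 130,749,000 / 4,790,000 = 27.2962 ppt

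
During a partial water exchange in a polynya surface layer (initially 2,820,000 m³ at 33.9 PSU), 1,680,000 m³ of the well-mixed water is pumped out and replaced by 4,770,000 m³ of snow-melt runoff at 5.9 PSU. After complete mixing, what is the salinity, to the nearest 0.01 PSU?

11.30 PSU

Remaining after removal: 1,140,000 m³ at 33.9 PSU (salt = 38,646,000)
After addition: salt = 38,646,000 + 4,770,000×5.9 = 66,789,000; volume = 5,910,000 m³
S = 66,789,000 / 5,910,000 = 11.301 PSU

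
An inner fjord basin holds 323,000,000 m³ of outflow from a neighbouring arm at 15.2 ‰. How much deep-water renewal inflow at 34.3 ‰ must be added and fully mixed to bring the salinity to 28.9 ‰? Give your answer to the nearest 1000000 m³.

Salt balance: 323,000,000×15.2 + V×34.3 = (323,000,000+V)×28.9
4,909,600,000 + 34.3V = 9,334,700,000 + 28.9V
4,425,100,000 = 5.4V
V = 819,462,962.96 m³

819000000 m³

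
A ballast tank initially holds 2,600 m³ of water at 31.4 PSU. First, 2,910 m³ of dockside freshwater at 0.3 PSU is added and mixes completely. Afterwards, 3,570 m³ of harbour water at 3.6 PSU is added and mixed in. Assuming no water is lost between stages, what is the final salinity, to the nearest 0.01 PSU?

Total salt / total volume:
Initial salt = 2,600×31.4 = 81,640
After stage 1: salt = 81,640 + 2,910×0.3 = 82,513; volume = 5,510 m³; S = 14.975 PSU
After stage 2: salt = 82,513 + 3,570×3.6 = 95,365; volume = 9,080 m³
S = 95,365 / 9,080 = 10.5028 PSU

10.50 PSU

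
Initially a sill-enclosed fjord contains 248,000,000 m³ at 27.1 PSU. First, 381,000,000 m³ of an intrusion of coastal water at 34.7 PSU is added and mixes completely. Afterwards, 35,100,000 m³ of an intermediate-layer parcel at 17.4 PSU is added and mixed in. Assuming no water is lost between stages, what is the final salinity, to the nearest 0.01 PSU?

30.95 PSU

Weighted by volume,
Initial salt = 248,000,000×27.1 = 6,720,800,000
After stage 1: salt = 6,720,800,000 + 381,000,000×34.7 = 19,941,500,000; volume = 629,000,000 m³; S = 31.703 PSU
After stage 2: salt = 19,941,500,000 + 35,100,000×17.4 = 20,552,240,000; volume = 664,100,000 m³
S = 20,552,240,000 / 664,100,000 = 30.9475 PSU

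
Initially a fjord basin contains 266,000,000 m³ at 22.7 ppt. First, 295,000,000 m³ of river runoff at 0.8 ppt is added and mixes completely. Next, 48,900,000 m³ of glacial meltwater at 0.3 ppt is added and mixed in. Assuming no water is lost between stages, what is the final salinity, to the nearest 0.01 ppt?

10.31 ppt

By conservation of dissolved salt,
Initial salt = 266,000,000×22.7 = 6,038,200,000
After stage 1: salt = 6,038,200,000 + 295,000,000×0.8 = 6,274,200,000; volume = 561,000,000 m³; S = 11.184 ppt
After stage 2: salt = 6,274,200,000 + 48,900,000×0.3 = 6,288,870,000; volume = 609,900,000 m³
S = 6,288,870,000 / 609,900,000 = 10.3113 ppt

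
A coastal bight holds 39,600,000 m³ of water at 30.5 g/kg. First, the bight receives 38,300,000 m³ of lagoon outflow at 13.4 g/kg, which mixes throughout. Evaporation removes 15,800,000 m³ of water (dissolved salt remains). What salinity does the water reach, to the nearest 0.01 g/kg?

After mixing: salt = 39,600,000×30.5 + 38,300,000×13.4 = 1,721,020,000; volume = 77,900,000 m³
After evaporation: salt unchanged = 1,721,020,000; volume = 77,900,000 − 15,800,000 = 62,100,000 m³
S = 1,721,020,000 / 62,100,000 = 27.7137 g/kg

27.71 g/kg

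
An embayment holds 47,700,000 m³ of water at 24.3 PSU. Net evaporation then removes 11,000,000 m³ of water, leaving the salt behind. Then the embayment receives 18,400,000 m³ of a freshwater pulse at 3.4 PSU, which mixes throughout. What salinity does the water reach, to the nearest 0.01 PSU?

After evaporation: salt = 47,700,000×24.3 = 1,159,110,000; volume = 47,700,000 − 11,000,000 = 36,700,000 m³
After mixing: salt = 1,159,110,000 + 18,400,000×3.4 = 1,221,670,000; volume = 36,700,000 + 18,400,000 = 55,100,000 m³
S = 1,221,670,000 / 55,100,000 = 22.1719 PSU

22.17 PSU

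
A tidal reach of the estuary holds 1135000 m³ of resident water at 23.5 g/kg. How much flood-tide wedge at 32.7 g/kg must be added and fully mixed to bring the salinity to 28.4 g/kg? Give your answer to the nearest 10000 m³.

1290000 m³

Salt balance: 1,135,000×23.5 + V×32.7 = (1,135,000+V)×28.4
26,672,500 + 32.7V = 32,234,000 + 28.4V
5,561,500 = 4.3V
V = 1,293,372.09 m³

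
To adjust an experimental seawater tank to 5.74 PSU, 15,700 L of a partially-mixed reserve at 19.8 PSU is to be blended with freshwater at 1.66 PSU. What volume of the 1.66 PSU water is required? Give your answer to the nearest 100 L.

54100 L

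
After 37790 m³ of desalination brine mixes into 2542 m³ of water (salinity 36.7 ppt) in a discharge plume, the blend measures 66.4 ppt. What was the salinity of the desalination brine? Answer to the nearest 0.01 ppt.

Salt balance: 2,542×36.7 + 37,790×S = 40,332×66.4
93,291.4 + 37,790·S = 2,678,044.8
S = (2,678,044.8 − 93,291.4) / 37,790 = 68.3978 ppt

68.40 ppt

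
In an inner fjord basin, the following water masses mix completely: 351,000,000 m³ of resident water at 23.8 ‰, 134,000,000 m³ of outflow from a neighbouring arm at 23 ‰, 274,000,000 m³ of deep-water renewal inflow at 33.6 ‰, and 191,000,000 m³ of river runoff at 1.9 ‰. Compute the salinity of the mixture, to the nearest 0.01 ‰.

22.11 ‰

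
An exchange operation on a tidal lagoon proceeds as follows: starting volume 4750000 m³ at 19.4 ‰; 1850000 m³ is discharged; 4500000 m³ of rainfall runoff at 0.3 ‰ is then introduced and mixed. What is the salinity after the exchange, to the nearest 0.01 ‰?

7.79 ‰

Remaining after removal: 2,900,000 m³ at 19.4 ‰ (salt = 56,260,000)
After addition: salt = 56,260,000 + 4,500,000×0.3 = 57,610,000; volume = 7,400,000 m³
S = 57,610,000 / 7,400,000 = 7.7851 ‰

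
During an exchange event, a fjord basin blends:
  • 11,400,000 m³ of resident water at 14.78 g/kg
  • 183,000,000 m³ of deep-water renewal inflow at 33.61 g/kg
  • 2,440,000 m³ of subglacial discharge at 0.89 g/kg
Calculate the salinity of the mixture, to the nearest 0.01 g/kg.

32.11 g/kg

By conservation of dissolved salt,
salt = 11,400,000×14.78 + 183,000,000×33.61 + 2,440,000×0.89 = 168,492,000 + 6,150,630,000 + 2,171,600 = 6,321,293,600
volume = 11,400,000 + 183,000,000 + 2,440,000 = 196,840,000 m³
S = 6,321,293,600 / 196,840,000 = 32.1139 g/kg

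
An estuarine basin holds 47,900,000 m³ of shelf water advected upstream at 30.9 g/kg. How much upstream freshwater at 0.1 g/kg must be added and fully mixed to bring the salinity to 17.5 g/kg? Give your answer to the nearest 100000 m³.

36900000 m³

Salt balance: 47,900,000×30.9 + V×0.1 = (47,900,000+V)×17.5
1,480,110,000 + 0.1V = 838,250,000 + 17.5V
641,860,000 = 17.4V
V = 36,888,505.75 m³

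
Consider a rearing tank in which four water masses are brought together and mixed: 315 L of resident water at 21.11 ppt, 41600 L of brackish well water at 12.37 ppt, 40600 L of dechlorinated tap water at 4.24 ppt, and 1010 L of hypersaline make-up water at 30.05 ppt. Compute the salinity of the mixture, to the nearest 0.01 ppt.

8.66 ppt

Conserving salt mass:
salt = 315×21.11 + 41,600×12.37 + 40,600×4.24 + 1,010×30.05 = 6,649.65 + 514,592 + 172,144 + 30,350.5 = 723,736.15
volume = 315 + 41,600 + 40,600 + 1,010 = 83,525 L
S = 723,736.15 / 83,525 = 8.6649 ppt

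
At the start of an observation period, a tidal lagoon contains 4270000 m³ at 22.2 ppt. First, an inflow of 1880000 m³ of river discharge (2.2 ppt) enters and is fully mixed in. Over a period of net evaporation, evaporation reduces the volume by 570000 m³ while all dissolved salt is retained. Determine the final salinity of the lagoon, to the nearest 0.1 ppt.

After mixing: salt = 4,270,000×22.2 + 1,880,000×2.2 = 98,930,000; volume = 6,150,000 m³
After evaporation: salt unchanged = 98,930,000; volume = 6,150,000 − 570,000 = 5,580,000 m³
S = 98,930,000 / 5,580,000 = 17.7294 ppt

17.7 ppt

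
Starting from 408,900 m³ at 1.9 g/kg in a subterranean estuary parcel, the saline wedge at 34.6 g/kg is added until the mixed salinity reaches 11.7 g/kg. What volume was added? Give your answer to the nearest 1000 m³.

175000 m³

Salt balance: 408,900×1.9 + V×34.6 = (408,900+V)×11.7
776,910 + 34.6V = 4,784,130 + 11.7V
4,007,220 = 22.9V
V = 174,987.77 m³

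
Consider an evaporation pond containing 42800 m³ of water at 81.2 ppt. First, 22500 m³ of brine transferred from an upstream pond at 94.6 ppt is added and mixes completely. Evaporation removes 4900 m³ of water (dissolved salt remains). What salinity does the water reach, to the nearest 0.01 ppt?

After mixing: salt = 42,800×81.2 + 22,500×94.6 = 5,603,860; volume = 65,300 m³
After evaporation: salt unchanged = 5,603,860; volume = 65,300 − 4,900 = 60,400 m³
S = 5,603,860 / 60,400 = 92.7791 ppt

92.78 ppt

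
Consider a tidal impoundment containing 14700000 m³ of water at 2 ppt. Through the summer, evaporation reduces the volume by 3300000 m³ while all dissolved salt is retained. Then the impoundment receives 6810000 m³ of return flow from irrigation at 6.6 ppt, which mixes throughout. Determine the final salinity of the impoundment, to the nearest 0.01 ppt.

After evaporation: salt = 14,700,000×2 = 29,400,000; volume = 14,700,000 − 3,300,000 = 11,400,000 m³
After mixing: salt = 29,400,000 + 6,810,000×6.6 = 74,346,000; volume = 11,400,000 + 6,810,000 = 18,210,000 m³
S = 74,346,000 / 18,210,000 = 4.0827 ppt

4.08 ppt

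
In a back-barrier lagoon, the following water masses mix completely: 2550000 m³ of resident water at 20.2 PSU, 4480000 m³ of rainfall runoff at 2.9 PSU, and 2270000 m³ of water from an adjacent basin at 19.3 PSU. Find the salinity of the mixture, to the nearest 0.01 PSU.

Conserving salt mass:
salt = 2,550,000×20.2 + 4,480,000×2.9 + 2,270,000×19.3 = 51,510,000 + 12,992,000 + 43,811,000 = 108,313,000
volume = 2,550,000 + 4,480,000 + 2,270,000 = 9,300,000 m³
S = 108,313,000 / 9,300,000 = 11.6466 PSU

11.65 PSU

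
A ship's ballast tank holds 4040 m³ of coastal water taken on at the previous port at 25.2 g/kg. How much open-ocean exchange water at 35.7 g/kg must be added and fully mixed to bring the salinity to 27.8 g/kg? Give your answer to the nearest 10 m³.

1330 m³

Salt balance: 4,040×25.2 + V×35.7 = (4,040+V)×27.8
101,808 + 35.7V = 112,312 + 27.8V
10,504 = 7.9V
V = 1,329.62 m³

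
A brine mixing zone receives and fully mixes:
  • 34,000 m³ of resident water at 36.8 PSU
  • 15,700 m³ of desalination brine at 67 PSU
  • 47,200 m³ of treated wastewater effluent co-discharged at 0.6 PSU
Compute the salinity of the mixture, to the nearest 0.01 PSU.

By conservation of dissolved salt,
salt = 34,000×36.8 + 15,700×67 + 47,200×0.6 = 1,251,200 + 1,051,900 + 28,320 = 2,331,420
volume = 34,000 + 15,700 + 47,200 = 96,900 m³
S = 2,331,420 / 96,900 = 24.0601 PSU

24.06 PSU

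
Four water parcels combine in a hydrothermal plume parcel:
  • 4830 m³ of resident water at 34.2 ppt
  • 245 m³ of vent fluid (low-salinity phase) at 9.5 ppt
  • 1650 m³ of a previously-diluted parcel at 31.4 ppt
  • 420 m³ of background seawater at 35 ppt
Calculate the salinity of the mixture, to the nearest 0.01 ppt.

32.75 ppt

Conserving salt mass:
salt = 4,830×34.2 + 245×9.5 + 1,650×31.4 + 420×35 = 165,186 + 2,327.5 + 51,810 + 14,700 = 234,023.5
volume = 4,830 + 245 + 1,650 + 420 = 7,145 m³
S = 234,023.5 / 7,145 = 32.7535 ppt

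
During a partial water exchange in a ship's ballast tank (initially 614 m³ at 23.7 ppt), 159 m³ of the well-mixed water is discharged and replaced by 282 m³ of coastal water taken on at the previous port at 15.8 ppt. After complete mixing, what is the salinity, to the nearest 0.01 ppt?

20.68 ppt

Remaining after removal: 455 m³ at 23.7 ppt (salt = 10,783.5)
After addition: salt = 10,783.5 + 282×15.8 = 15,239.1; volume = 737 m³
S = 15,239.1 / 737 = 20.6772 ppt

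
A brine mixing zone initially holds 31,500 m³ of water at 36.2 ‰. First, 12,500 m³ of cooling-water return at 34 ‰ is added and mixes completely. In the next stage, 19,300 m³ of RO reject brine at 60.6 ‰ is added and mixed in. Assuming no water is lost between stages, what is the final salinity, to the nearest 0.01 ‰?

Total salt / total volume:
Initial salt = 31,500×36.2 = 1,140,300
After stage 1: salt = 1,140,300 + 12,500×34 = 1,565,300; volume = 44,000 m³; S = 35.575 ‰
After stage 2: salt = 1,565,300 + 19,300×60.6 = 2,734,880; volume = 63,300 m³
S = 2,734,880 / 63,300 = 43.2051 ‰

43.21 ‰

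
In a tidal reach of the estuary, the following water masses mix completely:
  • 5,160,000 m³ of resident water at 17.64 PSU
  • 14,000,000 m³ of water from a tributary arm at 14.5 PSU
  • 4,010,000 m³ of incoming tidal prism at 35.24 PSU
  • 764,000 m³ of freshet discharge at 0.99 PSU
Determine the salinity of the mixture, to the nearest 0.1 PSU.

18.2 PSU

Conserving salt mass:
salt = 5,160,000×17.64 + 14,000,000×14.5 + 4,010,000×35.24 + 764,000×0.99 = 91,022,400 + 203,000,000 + 141,312,400 + 756,360 = 436,091,160
volume = 5,160,000 + 14,000,000 + 4,010,000 + 764,000 = 23,934,000 m³
S = 436,091,160 / 23,934,000 = 18.221 PSU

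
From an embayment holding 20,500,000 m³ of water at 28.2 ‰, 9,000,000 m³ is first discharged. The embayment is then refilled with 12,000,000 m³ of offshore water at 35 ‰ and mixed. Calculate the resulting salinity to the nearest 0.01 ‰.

31.67 ‰

Remaining after removal: 11,500,000 m³ at 28.2 ‰ (salt = 324,300,000)
After addition: salt = 324,300,000 + 12,000,000×35 = 744,300,000; volume = 23,500,000 m³
S = 744,300,000 / 23,500,000 = 31.6723 ‰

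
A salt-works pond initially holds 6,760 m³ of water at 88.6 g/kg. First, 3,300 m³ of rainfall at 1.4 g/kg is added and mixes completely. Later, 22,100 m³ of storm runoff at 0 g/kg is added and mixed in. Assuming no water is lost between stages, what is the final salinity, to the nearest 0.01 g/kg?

18.77 g/kg

Mass of salt is conserved:
Initial salt = 6,760×88.6 = 598,936
After stage 1: salt = 598,936 + 3,300×1.4 = 603,556; volume = 10,060 m³; S = 59.996 g/kg
After stage 2: salt = 603,556 + 22,100×0 = 603,556; volume = 32,160 m³
S = 603,556 / 32,160 = 18.7673 g/kg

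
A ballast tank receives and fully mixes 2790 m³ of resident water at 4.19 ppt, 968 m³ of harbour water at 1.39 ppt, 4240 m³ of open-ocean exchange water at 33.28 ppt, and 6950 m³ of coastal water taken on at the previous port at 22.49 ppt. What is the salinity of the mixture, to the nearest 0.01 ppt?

20.77 ppt

Salt balance:
salt = 2,790×4.19 + 968×1.39 + 4,240×33.28 + 6,950×22.49 = 11,690.1 + 1,345.52 + 141,107.2 + 156,305.5 = 310,448.32
volume = 2,790 + 968 + 4,240 + 6,950 = 14,948 m³
S = 310,448.32 / 14,948 = 20.7686 ppt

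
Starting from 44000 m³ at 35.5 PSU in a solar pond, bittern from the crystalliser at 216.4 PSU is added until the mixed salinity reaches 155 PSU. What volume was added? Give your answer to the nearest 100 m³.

85600 m³

Salt balance: 44,000×35.5 + V×216.4 = (44,000+V)×155
1,562,000 + 216.4V = 6,820,000 + 155V
5,258,000 = 61.4V
V = 85,635.18 m³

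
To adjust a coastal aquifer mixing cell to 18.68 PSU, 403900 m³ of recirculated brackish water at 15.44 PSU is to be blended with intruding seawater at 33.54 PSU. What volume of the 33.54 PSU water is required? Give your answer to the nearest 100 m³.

88100 m³

Salt balance: 403,900×15.44 + V×33.54 = (403,900+V)×18.68
6,236,216 + 33.54V = 7,544,852 + 18.68V
1,308,636 = 14.86V
V = 88,064.33 m³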